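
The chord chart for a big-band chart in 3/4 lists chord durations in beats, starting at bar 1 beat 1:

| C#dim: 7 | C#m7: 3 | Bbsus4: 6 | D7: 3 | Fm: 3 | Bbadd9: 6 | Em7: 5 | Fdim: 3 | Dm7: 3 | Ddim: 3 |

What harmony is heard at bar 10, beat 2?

Beat 2 of bar 10 is beat (10−1)×3 + 2 = 29 overall.
Running totals: C#dim ends at 7, C#m7 ends at 10, Bbsus4 ends at 16, D7 ends at 19, Fm ends at 22, Bbadd9 ends at 28, Em7 ends at 33.
Beat 29 falls within Em7.

Em7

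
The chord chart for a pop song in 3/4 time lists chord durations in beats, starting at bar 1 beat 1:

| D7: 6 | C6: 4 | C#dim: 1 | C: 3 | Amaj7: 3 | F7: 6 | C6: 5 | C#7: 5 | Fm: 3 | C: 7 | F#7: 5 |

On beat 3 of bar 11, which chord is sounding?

C#7

Beat 3 of bar 11 is beat (11−1)×3 + 3 = 33 overall.
Running totals: D7 ends at 6, C6 ends at 10, C#dim ends at 11, C ends at 14, Amaj7 ends at 17, F7 ends at 23, C6 ends at 28, C#7 ends at 33.
Beat 33 falls within C#7.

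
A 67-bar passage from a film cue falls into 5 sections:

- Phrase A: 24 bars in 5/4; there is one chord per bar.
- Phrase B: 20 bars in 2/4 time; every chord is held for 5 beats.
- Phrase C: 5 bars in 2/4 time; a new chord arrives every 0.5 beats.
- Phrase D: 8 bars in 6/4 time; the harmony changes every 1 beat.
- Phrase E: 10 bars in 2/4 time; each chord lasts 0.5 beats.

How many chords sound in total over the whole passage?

A has 120 beats and chords last 5 each, so 24 chords.
B has 40 beats and chords last 5 each, so 8 chords.
C has 10 beats and chords last 0.5 each, so 20 chords.
D has 48 beats and chords last 1 each, so 48 chords.
E has 20 beats and chords last 0.5 each, so 40 chords.
Total: 24 + 8 + 20 + 48 + 40 = 140.

140 chords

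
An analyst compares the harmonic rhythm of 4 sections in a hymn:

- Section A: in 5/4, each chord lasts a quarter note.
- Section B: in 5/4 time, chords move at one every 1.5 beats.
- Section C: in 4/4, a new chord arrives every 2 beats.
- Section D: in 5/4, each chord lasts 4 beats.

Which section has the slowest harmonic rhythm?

A: 5/1 = 5 chords/bar.
B: 5/1.5 = 10/3 chords/bar.
C: 4/2 = 2 chords/bar.
D: 5/4 = 1.25 chords/bar.
Slowest is D at 1.25 chords/bar.

Section D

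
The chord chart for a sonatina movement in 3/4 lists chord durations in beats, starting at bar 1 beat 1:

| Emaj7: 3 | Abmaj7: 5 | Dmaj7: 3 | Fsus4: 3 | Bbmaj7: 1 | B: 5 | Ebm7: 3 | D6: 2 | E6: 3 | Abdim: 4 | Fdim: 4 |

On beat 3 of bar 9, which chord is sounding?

Beat 3 of bar 9 is beat (9−1)×3 + 3 = 27 overall.
Running totals: Emaj7 ends at 3, Abmaj7 ends at 8, Dmaj7 ends at 11, Fsus4 ends at 14, Bbmaj7 ends at 15, B ends at 20, Ebm7 ends at 23, D6 ends at 25, E6 ends at 28.
Beat 27 falls within E6.

E6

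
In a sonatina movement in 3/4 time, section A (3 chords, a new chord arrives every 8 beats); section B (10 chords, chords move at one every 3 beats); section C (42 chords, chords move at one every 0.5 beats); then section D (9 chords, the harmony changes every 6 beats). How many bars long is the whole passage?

43 bars

A: 3 × 8 = 24 beats = 8 bars.
B: 10 × 3 = 30 beats = 10 bars.
C: 42 × 0.5 = 21 beats = 7 bars.
D: 9 × 6 = 54 beats = 18 bars.
Total: 8 + 10 + 7 + 18 = 43 bars.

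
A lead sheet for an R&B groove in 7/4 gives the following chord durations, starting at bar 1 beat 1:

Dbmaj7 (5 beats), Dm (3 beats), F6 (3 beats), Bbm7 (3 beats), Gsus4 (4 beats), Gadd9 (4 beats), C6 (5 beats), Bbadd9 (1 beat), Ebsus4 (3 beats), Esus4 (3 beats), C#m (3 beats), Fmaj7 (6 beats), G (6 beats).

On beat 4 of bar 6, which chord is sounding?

Fmaj7

Beat 4 of bar 6 is beat (6−1)×7 + 4 = 39 overall.
Running totals: Dbmaj7 ends at 5, Dm ends at 8, F6 ends at 11, Bbm7 ends at 14, Gsus4 ends at 18, Gadd9 ends at 22, C6 ends at 27, Bbadd9 ends at 28, Ebsus4 ends at 31, Esus4 ends at 34, C#m ends at 37, Fmaj7 ends at 43.
Beat 39 falls within Fmaj7.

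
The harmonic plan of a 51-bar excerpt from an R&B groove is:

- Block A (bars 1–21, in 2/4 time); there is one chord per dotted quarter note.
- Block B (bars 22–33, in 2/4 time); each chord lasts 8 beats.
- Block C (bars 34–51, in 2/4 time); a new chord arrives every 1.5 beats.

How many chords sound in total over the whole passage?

55 chords

A has 42 beats and chords last 1.5 each, so 28 chords.
B has 24 beats and chords last 8 each, so 3 chords.
C has 36 beats and chords last 1.5 each, so 24 chords.
Total: 28 + 3 + 24 = 55.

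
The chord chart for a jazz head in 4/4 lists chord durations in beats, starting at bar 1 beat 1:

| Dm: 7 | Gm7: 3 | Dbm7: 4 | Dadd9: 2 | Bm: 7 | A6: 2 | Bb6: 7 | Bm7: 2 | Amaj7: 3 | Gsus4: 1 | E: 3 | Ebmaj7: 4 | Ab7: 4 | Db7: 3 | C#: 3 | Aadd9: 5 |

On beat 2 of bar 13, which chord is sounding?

Db7

Beat 2 of bar 13 is beat (13−1)×4 + 2 = 50 overall.
Running totals: Dm ends at 7, Gm7 ends at 10, Dbm7 ends at 14, Dadd9 ends at 16, Bm ends at 23, A6 ends at 25, Bb6 ends at 32, Bm7 ends at 34, Amaj7 ends at 37, Gsus4 ends at 38, E ends at 41, Ebmaj7 ends at 45, Ab7 ends at 49, Db7 ends at 52.
Beat 50 falls within Db7.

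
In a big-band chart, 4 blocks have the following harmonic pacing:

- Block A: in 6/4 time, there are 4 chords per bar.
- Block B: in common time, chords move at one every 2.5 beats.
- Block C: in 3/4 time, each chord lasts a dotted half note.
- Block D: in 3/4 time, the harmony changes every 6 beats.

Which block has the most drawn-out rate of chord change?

Block D

A: each chord is 1.5 beats in 6/4, so 4 per bar.
B: each chord is 2.5 beats in 4/4, so 1.6 per bar.
C: each chord is 3 beats in 3/4, so 1 per bar.
D: each chord is 6 beats in 3/4, so 0.5 per bar.
Slowest is D at 0.5 chords/bar.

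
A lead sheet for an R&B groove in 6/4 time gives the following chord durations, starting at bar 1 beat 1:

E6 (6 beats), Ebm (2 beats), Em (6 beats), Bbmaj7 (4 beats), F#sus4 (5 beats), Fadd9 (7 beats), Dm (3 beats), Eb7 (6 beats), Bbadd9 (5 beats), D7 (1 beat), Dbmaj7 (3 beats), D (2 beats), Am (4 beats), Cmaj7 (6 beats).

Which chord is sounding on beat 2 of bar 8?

Beat 2 of bar 8 is beat (8−1)×6 + 2 = 44 overall.
Running totals: E6 ends at 6, Ebm ends at 8, Em ends at 14, Bbmaj7 ends at 18, F#sus4 ends at 23, Fadd9 ends at 30, Dm ends at 33, Eb7 ends at 39, Bbadd9 ends at 44.
Beat 44 falls within Bbadd9.

Bbadd9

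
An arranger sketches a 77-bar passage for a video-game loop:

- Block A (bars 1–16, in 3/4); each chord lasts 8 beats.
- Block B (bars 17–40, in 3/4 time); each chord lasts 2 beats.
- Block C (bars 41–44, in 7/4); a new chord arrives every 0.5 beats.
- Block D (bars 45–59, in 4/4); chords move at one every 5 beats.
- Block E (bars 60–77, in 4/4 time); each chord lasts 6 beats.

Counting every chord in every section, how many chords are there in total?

122 chords

A: 16 bars × 3 beats = 48 beats; 8 beats/chord → 6 chords.
B: 24 bars × 3 beats = 72 beats; 2 beats/chord → 36 chords.
C: 4 bars × 7 beats = 28 beats; 0.5 beats/chord → 56 chords.
D: 15 bars × 4 beats = 60 beats; 5 beats/chord → 12 chords.
E: 18 bars × 4 beats = 72 beats; 6 beats/chord → 12 chords.
Total: 6 + 36 + 56 + 12 + 12 = 122.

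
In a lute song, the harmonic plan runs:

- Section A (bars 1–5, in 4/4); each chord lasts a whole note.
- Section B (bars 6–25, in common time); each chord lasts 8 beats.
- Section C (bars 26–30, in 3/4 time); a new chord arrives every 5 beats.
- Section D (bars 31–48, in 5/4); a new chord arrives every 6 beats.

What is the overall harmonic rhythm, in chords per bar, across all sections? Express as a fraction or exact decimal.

11/16 chords per bar

A: 5 bars of 4 beats is 20 beats; at 4 beats each that's 5 chords.
B: 20 bars of 4 beats is 80 beats; at 8 beats each that's 10 chords.
C: 5 bars of 3 beats is 15 beats; at 5 beats each that's 3 chords.
D: 18 bars of 5 beats is 90 beats; at 6 beats each that's 15 chords.
Overall: 33 chords over 48 bars → 33/48 = 11/16 chords per bar.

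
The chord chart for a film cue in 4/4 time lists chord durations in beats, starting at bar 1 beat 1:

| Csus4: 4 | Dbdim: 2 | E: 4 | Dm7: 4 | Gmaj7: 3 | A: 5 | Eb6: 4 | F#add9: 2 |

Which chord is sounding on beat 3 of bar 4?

Gmaj7

Beat 3 of bar 4 is beat (4−1)×4 + 3 = 15 overall.
Running totals: Csus4 ends at 4, Dbdim ends at 6, E ends at 10, Dm7 ends at 14, Gmaj7 ends at 17.
Beat 15 falls within Gmaj7.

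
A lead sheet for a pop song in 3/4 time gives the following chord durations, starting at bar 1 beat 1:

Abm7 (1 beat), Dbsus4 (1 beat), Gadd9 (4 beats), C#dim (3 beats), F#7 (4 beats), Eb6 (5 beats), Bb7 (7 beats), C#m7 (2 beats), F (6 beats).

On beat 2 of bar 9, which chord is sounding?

Beat 2 of bar 9 is beat (9−1)×3 + 2 = 26 overall.
Running totals: Abm7 ends at 1, Dbsus4 ends at 2, Gadd9 ends at 6, C#dim ends at 9, F#7 ends at 13, Eb6 ends at 18, Bb7 ends at 25, C#m7 ends at 27.
Beat 26 falls within C#m7.

C#m7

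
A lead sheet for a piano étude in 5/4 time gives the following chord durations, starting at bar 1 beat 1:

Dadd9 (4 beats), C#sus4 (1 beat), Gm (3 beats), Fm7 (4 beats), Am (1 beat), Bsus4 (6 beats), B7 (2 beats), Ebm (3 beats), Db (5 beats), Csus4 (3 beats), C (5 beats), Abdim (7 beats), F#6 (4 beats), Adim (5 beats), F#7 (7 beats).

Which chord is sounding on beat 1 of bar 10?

F#6

Beat 1 of bar 10 is beat (10−1)×5 + 1 = 46 overall.
Running totals: Dadd9 ends at 4, C#sus4 ends at 5, Gm ends at 8, Fm7 ends at 12, Am ends at 13, Bsus4 ends at 19, B7 ends at 21, Ebm ends at 24, Db ends at 29, Csus4 ends at 32, C ends at 37, Abdim ends at 44, F#6 ends at 48.
Beat 46 falls within F#6.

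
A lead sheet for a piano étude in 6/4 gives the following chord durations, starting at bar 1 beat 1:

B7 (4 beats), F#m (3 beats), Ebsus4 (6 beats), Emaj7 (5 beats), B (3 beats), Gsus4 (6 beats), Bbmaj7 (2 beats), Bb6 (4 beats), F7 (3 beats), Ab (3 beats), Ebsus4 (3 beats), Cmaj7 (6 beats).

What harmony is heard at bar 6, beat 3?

Beat 3 of bar 6 is beat (6−1)×6 + 3 = 33 overall.
Running totals: B7 ends at 4, F#m ends at 7, Ebsus4 ends at 13, Emaj7 ends at 18, B ends at 21, Gsus4 ends at 27, Bbmaj7 ends at 29, Bb6 ends at 33.
Beat 33 falls within Bb6.

Bb6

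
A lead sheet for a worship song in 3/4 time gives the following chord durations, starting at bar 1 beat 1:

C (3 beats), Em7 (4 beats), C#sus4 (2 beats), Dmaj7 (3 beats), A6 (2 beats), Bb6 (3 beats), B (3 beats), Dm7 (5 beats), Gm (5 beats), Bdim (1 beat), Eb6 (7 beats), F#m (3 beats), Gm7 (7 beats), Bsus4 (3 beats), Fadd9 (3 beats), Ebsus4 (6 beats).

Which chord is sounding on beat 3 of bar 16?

Beat 3 of bar 16 is beat (16−1)×3 + 3 = 48 overall.
Running totals: C ends at 3, Em7 ends at 7, C#sus4 ends at 9, Dmaj7 ends at 12, A6 ends at 14, Bb6 ends at 17, B ends at 20, Dm7 ends at 25, Gm ends at 30, Bdim ends at 31, Eb6 ends at 38, F#m ends at 41, Gm7 ends at 48.
Beat 48 falls within Gm7.

Gm7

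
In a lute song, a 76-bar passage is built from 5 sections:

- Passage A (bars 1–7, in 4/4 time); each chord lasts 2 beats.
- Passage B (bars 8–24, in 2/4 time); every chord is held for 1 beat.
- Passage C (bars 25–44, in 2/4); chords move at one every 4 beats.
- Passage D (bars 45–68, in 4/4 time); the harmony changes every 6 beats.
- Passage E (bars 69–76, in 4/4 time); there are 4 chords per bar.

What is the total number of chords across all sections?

A: 7·4 = 28 beats, 28/2 = 14 chords.
B: 17·2 = 34 beats, 34/1 = 34 chords.
C: 20·2 = 40 beats, 40/4 = 10 chords.
D: 24·4 = 96 beats, 96/6 = 16 chords.
E: 8·4 = 32 beats, 32/1 = 32 chords.
Total: 14 + 34 + 10 + 16 + 32 = 106.

106 chords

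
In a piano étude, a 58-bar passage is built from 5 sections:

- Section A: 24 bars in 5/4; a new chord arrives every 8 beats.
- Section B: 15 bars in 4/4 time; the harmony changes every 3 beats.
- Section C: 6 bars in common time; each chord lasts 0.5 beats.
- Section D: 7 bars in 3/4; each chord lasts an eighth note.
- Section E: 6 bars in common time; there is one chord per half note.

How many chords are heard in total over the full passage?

A has 120 beats and chords last 8 each, so 15 chords.
B has 60 beats and chords last 3 each, so 20 chords.
C has 24 beats and chords last 0.5 each, so 48 chords.
D has 21 beats and chords last 0.5 each, so 42 chords.
E has 24 beats and chords last 2 each, so 12 chords.
Total: 15 + 20 + 48 + 42 + 12 = 137.

137 chords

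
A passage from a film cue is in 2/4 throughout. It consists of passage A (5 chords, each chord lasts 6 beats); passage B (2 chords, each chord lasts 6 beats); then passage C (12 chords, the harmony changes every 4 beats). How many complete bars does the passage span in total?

A: 5 × 6 = 30 beats = 15 bars.
B: 2 × 6 = 12 beats = 6 bars.
C: 12 × 4 = 48 beats = 24 bars.
Total: 15 + 6 + 24 = 45 bars.

45 bars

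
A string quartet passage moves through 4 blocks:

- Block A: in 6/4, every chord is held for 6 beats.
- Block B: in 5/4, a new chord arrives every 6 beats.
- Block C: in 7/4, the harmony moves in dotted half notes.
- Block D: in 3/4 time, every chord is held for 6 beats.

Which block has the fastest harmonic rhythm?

Block C

A: each chord is 6 beats in 6/4, so 1 per bar.
B: each chord is 6 beats in 5/4, so 5/6 per bar.
C: each chord is 3 beats in 7/4, so 7/3 per bar.
D: each chord is 6 beats in 3/4, so 0.5 per bar.
Fastest is C at 7/3 chords/bar.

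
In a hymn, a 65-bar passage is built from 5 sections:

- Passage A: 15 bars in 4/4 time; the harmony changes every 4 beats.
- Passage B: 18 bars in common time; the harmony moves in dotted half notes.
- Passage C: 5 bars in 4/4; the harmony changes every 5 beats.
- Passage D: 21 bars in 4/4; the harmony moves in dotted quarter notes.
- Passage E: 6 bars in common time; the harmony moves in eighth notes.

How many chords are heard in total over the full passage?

147 chords

A has 60 beats and chords last 4 each, so 15 chords.
B has 72 beats and chords last 3 each, so 24 chords.
C has 20 beats and chords last 5 each, so 4 chords.
D has 84 beats and chords last 1.5 each, so 56 chords.
E has 24 beats and chords last 0.5 each, so 48 chords.
Total: 15 + 24 + 4 + 56 + 48 = 147.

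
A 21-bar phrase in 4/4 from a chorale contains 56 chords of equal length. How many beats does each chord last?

1.5 beats

21 bars × 4 beats/bar = 84 beats total.
84 beats ÷ 56 chords = 1.5 beats per chord.
(That is a dotted quarter note.)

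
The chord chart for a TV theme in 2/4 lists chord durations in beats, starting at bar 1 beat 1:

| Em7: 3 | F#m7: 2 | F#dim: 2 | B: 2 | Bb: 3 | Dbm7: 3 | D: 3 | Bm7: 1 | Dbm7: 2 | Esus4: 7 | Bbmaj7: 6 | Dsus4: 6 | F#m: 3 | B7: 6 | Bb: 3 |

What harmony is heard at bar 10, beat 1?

Bm7

Beat 1 of bar 10 is beat (10−1)×2 + 1 = 19 overall.
Running totals: Em7 ends at 3, F#m7 ends at 5, F#dim ends at 7, B ends at 9, Bb ends at 12, Dbm7 ends at 15, D ends at 18, Bm7 ends at 19.
Beat 19 falls within Bm7.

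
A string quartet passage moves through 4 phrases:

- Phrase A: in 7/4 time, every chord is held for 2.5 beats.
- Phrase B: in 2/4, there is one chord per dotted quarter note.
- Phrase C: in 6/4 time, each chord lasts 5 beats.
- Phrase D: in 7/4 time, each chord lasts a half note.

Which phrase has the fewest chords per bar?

Phrase C

A: 7/2.5 = 2.8 chords/bar.
B: 2/1.5 = 4/3 chords/bar.
C: 6/5 = 1.2 chords/bar.
D: 7/2 = 3.5 chords/bar.
Slowest is C at 1.2 chords/bar.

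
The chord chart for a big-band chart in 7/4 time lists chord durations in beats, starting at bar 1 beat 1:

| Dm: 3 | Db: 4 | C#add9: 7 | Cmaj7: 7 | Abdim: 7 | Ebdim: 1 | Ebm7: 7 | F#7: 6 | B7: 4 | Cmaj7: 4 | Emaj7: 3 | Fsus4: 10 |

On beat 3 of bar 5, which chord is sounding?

Ebm7

Beat 3 of bar 5 is beat (5−1)×7 + 3 = 31 overall.
Running totals: Dm ends at 3, Db ends at 7, C#add9 ends at 14, Cmaj7 ends at 21, Abdim ends at 28, Ebdim ends at 29, Ebm7 ends at 36.
Beat 31 falls within Ebm7.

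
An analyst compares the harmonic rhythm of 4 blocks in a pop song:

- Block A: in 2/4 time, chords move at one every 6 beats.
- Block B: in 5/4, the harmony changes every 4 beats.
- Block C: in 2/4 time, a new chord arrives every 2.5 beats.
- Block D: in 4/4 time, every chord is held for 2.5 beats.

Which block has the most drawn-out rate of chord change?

A: each chord is 6 beats in 2/4, so 1/3 per bar.
B: each chord is 4 beats in 5/4, so 1.25 per bar.
C: each chord is 2.5 beats in 2/4, so 0.8 per bar.
D: each chord is 2.5 beats in 4/4, so 1.6 per bar.
Slowest is A at 1/3 chords/bar.

Block A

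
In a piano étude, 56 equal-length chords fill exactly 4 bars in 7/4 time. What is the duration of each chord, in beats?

0.5 beats

4 bars × 7 beats/bar = 28 beats total.
28 beats ÷ 56 chords = 0.5 beats per chord.
(That is an eighth note.)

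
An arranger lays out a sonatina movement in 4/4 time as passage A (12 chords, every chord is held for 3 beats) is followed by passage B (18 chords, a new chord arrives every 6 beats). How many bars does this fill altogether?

36 bars

A: 12 × 3 = 36 beats = 9 bars.
B: 18 × 6 = 108 beats = 27 bars.
Total: 9 + 27 = 36 bars.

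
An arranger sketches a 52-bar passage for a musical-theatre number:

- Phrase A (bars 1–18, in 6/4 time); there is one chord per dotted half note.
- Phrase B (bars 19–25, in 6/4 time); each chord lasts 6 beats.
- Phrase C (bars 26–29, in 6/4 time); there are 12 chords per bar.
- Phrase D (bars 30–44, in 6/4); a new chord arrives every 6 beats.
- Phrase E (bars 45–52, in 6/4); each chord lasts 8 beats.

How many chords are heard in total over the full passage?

A: 18·6 = 108 beats, 108/3 = 36 chords.
B: 7·6 = 42 beats, 42/6 = 7 chords.
C: 4·6 = 24 beats, 24/0.5 = 48 chords.
D: 15·6 = 90 beats, 90/6 = 15 chords.
E: 8·6 = 48 beats, 48/8 = 6 chords.
Total: 36 + 7 + 48 + 15 + 6 = 112.

112 chords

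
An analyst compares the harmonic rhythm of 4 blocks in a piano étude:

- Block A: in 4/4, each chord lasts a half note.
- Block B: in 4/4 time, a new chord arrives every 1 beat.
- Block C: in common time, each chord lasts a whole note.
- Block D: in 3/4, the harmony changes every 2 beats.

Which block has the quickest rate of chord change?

A: 4 beats/bar ÷ 2 beats/chord = 2 chords/bar.
B: 4 beats/bar ÷ 1 beat/chord = 4 chords/bar.
C: 4 beats/bar ÷ 4 beats/chord = 1 chord/bar.
D: 3 beats/bar ÷ 2 beats/chord = 1.5 chords/bar.
Fastest is B at 4 chords/bar.

Block B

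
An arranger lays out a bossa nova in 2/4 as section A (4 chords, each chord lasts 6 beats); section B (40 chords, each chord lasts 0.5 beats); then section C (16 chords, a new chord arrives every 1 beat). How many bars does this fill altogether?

A: 4 × 6 = 24 beats = 12 bars.
B: 40 × 0.5 = 20 beats = 10 bars.
C: 16 × 1 = 16 beats = 8 bars.
Total: 12 + 10 + 8 = 30 bars.

30 bars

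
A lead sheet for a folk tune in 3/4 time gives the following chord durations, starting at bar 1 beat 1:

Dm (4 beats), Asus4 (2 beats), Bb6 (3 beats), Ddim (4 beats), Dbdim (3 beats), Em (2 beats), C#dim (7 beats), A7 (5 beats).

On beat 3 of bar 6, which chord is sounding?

Beat 3 of bar 6 is beat (6−1)×3 + 3 = 18 overall.
Running totals: Dm ends at 4, Asus4 ends at 6, Bb6 ends at 9, Ddim ends at 13, Dbdim ends at 16, Em ends at 18.
Beat 18 falls within Em.

Em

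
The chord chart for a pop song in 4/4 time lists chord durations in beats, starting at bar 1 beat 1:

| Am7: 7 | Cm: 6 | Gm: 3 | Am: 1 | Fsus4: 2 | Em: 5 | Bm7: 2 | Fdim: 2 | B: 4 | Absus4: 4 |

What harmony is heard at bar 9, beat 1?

Beat 1 of bar 9 is beat (9−1)×4 + 1 = 33 overall.
Running totals: Am7 ends at 7, Cm ends at 13, Gm ends at 16, Am ends at 17, Fsus4 ends at 19, Em ends at 24, Bm7 ends at 26, Fdim ends at 28, B ends at 32, Absus4 ends at 36.
Beat 33 falls within Absus4.

Absus4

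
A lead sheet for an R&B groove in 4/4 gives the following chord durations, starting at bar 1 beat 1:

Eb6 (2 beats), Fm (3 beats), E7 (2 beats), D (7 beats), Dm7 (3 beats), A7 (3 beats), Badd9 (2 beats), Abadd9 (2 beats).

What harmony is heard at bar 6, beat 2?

Beat 2 of bar 6 is beat (6−1)×4 + 2 = 22 overall.
Running totals: Eb6 ends at 2, Fm ends at 5, E7 ends at 7, D ends at 14, Dm7 ends at 17, A7 ends at 20, Badd9 ends at 22.
Beat 22 falls within Badd9.

Badd9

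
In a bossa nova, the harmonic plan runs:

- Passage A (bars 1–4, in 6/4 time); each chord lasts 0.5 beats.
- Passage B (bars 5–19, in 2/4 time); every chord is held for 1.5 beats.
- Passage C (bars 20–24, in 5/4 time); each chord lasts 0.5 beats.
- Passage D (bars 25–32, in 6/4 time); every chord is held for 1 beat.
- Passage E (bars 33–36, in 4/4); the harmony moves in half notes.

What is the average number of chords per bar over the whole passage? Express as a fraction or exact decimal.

A: 4 × 6 = 24 beats ÷ 0.5 = 48 chords.
B: 15 × 2 = 30 beats ÷ 1.5 = 20 chords.
C: 5 × 5 = 25 beats ÷ 0.5 = 50 chords.
D: 8 × 6 = 48 beats ÷ 1 = 48 chords.
E: 4 × 4 = 16 beats ÷ 2 = 8 chords.
Overall: 174 chords over 36 bars → 174/36 = 29/6 chords per bar.

29/6 chords per bar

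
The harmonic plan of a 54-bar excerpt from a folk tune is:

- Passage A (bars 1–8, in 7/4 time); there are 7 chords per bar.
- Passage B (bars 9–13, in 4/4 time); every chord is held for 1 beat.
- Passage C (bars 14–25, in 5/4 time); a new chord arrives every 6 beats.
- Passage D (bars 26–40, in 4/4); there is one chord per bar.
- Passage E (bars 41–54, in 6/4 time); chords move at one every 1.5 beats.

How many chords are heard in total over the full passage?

A: 8 bars × 7 beats = 56 beats; 1 beat/chord → 56 chords.
B: 5 bars × 4 beats = 20 beats; 1 beat/chord → 20 chords.
C: 12 bars × 5 beats = 60 beats; 6 beats/chord → 10 chords.
D: 15 bars × 4 beats = 60 beats; 4 beats/chord → 15 chords.
E: 14 bars × 6 beats = 84 beats; 1.5 beats/chord → 56 chords.
Total: 56 + 20 + 10 + 15 + 56 = 157.

157 chords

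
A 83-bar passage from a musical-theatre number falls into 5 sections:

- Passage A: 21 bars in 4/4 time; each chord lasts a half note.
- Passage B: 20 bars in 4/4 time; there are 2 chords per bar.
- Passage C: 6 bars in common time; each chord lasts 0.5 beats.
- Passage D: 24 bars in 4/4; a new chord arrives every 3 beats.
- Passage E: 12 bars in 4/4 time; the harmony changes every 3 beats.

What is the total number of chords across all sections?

178 chords

A has 84 beats and chords last 2 each, so 42 chords.
B has 80 beats and chords last 2 each, so 40 chords.
C has 24 beats and chords last 0.5 each, so 48 chords.
D has 96 beats and chords last 3 each, so 32 chords.
E has 48 beats and chords last 3 each, so 16 chords.
Total: 42 + 40 + 48 + 32 + 16 = 178.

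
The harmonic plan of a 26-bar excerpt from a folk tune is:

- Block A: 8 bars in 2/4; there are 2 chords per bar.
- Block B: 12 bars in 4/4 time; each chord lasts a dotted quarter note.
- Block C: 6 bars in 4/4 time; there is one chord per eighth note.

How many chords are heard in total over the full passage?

96 chords

A: 8 bars × 2 beats = 16 beats; 1 beat/chord → 16 chords.
B: 12 bars × 4 beats = 48 beats; 1.5 beats/chord → 32 chords.
C: 6 bars × 4 beats = 24 beats; 0.5 beats/chord → 48 chords.
Total: 16 + 32 + 48 = 96.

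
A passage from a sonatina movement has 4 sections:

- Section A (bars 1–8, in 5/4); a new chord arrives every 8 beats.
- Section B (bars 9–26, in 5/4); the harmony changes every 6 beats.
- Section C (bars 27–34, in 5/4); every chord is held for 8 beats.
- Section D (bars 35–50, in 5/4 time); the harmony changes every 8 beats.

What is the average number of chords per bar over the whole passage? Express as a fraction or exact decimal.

A: 8 × 5 = 40 beats ÷ 8 = 5 chords.
B: 18 × 5 = 90 beats ÷ 6 = 15 chords.
C: 8 × 5 = 40 beats ÷ 8 = 5 chords.
D: 16 × 5 = 80 beats ÷ 8 = 10 chords.
Overall: 35 chords over 50 bars → 35/50 = 0.7 chords per bar.

0.7 chords per bar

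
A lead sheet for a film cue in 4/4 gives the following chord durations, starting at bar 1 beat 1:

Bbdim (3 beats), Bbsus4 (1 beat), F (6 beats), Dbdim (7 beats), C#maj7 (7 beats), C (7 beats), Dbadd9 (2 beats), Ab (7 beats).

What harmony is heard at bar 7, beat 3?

C

Beat 3 of bar 7 is beat (7−1)×4 + 3 = 27 overall.
Running totals: Bbdim ends at 3, Bbsus4 ends at 4, F ends at 10, Dbdim ends at 17, C#maj7 ends at 24, C ends at 31.
Beat 27 falls within C.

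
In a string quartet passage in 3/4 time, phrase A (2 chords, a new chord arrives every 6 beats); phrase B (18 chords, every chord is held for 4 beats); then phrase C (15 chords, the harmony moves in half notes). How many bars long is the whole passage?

A: 2 × 6 = 12 beats = 4 bars.
B: 18 × 4 = 72 beats = 24 bars.
C: 15 × 2 = 30 beats = 10 bars.
Total: 4 + 24 + 10 = 38 bars.

38 bars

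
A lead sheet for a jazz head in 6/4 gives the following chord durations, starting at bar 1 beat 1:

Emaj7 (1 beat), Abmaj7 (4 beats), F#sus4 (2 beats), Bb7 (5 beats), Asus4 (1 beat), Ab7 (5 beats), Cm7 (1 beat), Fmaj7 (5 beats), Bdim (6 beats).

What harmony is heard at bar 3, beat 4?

Beat 4 of bar 3 is beat (3−1)×6 + 4 = 16 overall.
Running totals: Emaj7 ends at 1, Abmaj7 ends at 5, F#sus4 ends at 7, Bb7 ends at 12, Asus4 ends at 13, Ab7 ends at 18.
Beat 16 falls within Ab7.

Ab7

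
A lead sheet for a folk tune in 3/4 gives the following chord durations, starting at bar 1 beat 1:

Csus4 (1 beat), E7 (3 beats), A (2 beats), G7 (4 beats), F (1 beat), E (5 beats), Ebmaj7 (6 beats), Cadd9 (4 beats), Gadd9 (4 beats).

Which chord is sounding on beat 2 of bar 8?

Cadd9

Beat 2 of bar 8 is beat (8−1)×3 + 2 = 23 overall.
Running totals: Csus4 ends at 1, E7 ends at 4, A ends at 6, G7 ends at 10, F ends at 11, E ends at 16, Ebmaj7 ends at 22, Cadd9 ends at 26.
Beat 23 falls within Cadd9.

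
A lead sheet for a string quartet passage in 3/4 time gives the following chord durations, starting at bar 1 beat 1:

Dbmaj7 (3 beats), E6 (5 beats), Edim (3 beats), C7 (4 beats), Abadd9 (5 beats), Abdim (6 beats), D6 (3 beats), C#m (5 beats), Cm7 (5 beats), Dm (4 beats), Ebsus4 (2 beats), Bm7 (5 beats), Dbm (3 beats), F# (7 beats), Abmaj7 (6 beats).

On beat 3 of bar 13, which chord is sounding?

Cm7

Beat 3 of bar 13 is beat (13−1)×3 + 3 = 39 overall.
Running totals: Dbmaj7 ends at 3, E6 ends at 8, Edim ends at 11, C7 ends at 15, Abadd9 ends at 20, Abdim ends at 26, D6 ends at 29, C#m ends at 34, Cm7 ends at 39.
Beat 39 falls within Cm7.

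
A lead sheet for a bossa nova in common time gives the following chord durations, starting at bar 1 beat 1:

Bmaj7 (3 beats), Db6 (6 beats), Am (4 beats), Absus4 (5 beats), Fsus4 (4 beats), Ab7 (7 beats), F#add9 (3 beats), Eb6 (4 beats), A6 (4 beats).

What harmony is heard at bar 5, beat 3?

Fsus4

Beat 3 of bar 5 is beat (5−1)×4 + 3 = 19 overall.
Running totals: Bmaj7 ends at 3, Db6 ends at 9, Am ends at 13, Absus4 ends at 18, Fsus4 ends at 22.
Beat 19 falls within Fsus4.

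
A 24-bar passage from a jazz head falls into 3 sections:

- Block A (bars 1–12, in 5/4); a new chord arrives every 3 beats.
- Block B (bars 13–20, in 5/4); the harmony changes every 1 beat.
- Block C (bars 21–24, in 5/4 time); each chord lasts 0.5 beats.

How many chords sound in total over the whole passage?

A: 12·5 = 60 beats, 60/3 = 20 chords.
B: 8·5 = 40 beats, 40/1 = 40 chords.
C: 4·5 = 20 beats, 20/0.5 = 40 chords.
Total: 20 + 40 + 40 = 100.

100 chords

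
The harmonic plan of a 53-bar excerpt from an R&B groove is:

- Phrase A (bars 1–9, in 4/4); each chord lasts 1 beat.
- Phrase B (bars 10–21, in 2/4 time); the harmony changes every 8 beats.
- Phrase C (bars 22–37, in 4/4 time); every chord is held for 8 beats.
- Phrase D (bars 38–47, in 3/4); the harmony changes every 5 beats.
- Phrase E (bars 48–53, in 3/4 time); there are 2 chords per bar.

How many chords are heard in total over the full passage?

65 chords

A: 9 bars × 4 beats = 36 beats; 1 beat/chord → 36 chords.
B: 12 bars × 2 beats = 24 beats; 8 beats/chord → 3 chords.
C: 16 bars × 4 beats = 64 beats; 8 beats/chord → 8 chords.
D: 10 bars × 3 beats = 30 beats; 5 beats/chord → 6 chords.
E: 6 bars × 3 beats = 18 beats; 1.5 beats/chord → 12 chords.
Total: 36 + 3 + 8 + 6 + 12 = 65.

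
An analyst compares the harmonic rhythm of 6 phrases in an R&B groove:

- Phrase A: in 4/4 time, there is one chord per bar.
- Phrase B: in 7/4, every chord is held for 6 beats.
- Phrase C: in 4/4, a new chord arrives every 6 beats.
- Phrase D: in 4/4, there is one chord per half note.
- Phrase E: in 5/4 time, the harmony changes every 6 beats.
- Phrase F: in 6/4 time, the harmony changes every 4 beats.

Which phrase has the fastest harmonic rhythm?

A: 4 beats/bar ÷ 4 beats/chord = 1 chord/bar.
B: 7 beats/bar ÷ 6 beats/chord = 7/6 chords/bar.
C: 4 beats/bar ÷ 6 beats/chord = 2/3 chords/bar.
D: 4 beats/bar ÷ 2 beats/chord = 2 chords/bar.
E: 5 beats/bar ÷ 6 beats/chord = 5/6 chords/bar.
F: 6 beats/bar ÷ 4 beats/chord = 1.5 chords/bar.
Fastest is D at 2 chords/bar.

Phrase D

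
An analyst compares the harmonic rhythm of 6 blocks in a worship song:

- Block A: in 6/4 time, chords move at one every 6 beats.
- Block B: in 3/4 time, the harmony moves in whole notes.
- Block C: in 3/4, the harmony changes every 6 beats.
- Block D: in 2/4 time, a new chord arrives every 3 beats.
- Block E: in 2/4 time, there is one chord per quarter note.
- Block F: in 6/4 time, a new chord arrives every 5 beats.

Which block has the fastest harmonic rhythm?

Block E

A: 6/6 = 1 chord/bar.
B: 3/4 = 0.75 chords/bar.
C: 3/6 = 0.5 chords/bar.
D: 2/3 = 2/3 chords/bar.
E: 2/1 = 2 chords/bar.
F: 6/5 = 1.2 chords/bar.
Fastest is E at 2 chords/bar.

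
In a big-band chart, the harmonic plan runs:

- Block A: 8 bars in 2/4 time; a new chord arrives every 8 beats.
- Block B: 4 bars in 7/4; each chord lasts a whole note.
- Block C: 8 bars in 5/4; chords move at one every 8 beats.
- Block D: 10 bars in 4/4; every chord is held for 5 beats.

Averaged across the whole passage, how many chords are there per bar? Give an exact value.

A: 8 × 2 = 16 beats ÷ 8 = 2 chords.
B: 4 × 7 = 28 beats ÷ 4 = 7 chords.
C: 8 × 5 = 40 beats ÷ 8 = 5 chords.
D: 10 × 4 = 40 beats ÷ 5 = 8 chords.
Overall: 22 chords over 30 bars → 22/30 = 11/15 chords per bar.

11/15 chords per bar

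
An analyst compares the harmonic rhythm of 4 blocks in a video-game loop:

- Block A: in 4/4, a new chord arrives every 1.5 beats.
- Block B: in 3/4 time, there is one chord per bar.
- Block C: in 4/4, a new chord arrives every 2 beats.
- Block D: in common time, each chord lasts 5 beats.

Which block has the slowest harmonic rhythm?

Block D

A: 4/1.5 = 8/3 chords/bar.
B: 3/3 = 1 chord/bar.
C: 4/2 = 2 chords/bar.
D: 4/5 = 0.8 chords/bar.
Slowest is D at 0.8 chords/bar.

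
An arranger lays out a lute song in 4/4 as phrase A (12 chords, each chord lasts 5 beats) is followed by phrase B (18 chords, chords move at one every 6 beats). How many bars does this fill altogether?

A: 12 × 5 = 60 beats = 15 bars.
B: 18 × 6 = 108 beats = 27 bars.
Total: 15 + 27 = 42 bars.

42 bars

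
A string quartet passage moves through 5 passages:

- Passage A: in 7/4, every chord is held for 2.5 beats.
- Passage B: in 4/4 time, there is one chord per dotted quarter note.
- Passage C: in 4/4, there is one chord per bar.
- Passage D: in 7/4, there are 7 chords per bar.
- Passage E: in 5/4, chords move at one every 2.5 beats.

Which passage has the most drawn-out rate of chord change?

Passage C

A: 7/2.5 = 2.8 chords/bar.
B: 4/1.5 = 8/3 chords/bar.
C: 4/4 = 1 chord/bar.
D: 7/1 = 7 chords/bar.
E: 5/2.5 = 2 chords/bar.
Slowest is C at 1 chords/bar.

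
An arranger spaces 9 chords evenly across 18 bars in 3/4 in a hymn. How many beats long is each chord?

18 bars × 3 beats/bar = 54 beats total.
54 beats ÷ 9 chords = 6 beats per chord.

6 beats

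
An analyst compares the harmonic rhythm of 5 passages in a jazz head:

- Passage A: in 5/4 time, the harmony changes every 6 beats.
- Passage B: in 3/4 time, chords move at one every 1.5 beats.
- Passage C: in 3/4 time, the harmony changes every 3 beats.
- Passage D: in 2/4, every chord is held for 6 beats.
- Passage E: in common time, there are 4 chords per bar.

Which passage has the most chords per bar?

Passage E

A: 5 beats/bar ÷ 6 beats/chord = 5/6 chords/bar.
B: 3 beats/bar ÷ 1.5 beats/chord = 2 chords/bar.
C: 3 beats/bar ÷ 3 beats/chord = 1 chord/bar.
D: 2 beats/bar ÷ 6 beats/chord = 1/3 chords/bar.
E: 4 beats/bar ÷ 1 beat/chord = 4 chords/bar.
Fastest is E at 4 chords/bar.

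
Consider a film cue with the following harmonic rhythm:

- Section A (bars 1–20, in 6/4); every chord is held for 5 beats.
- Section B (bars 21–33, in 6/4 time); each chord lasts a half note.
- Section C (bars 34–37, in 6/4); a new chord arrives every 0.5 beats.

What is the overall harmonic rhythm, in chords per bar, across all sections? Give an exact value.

3 chords per bar

A: 20 × 6 = 120 beats ÷ 5 = 24 chords.
B: 13 × 6 = 78 beats ÷ 2 = 39 chords.
C: 4 × 6 = 24 beats ÷ 0.5 = 48 chords.
Overall: 111 chords over 37 bars → 111/37 = 3 chords per bar.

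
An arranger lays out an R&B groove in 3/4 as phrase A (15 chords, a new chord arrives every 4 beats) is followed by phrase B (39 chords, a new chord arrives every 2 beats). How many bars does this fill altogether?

A: 15 × 4 = 60 beats = 20 bars.
B: 39 × 2 = 78 beats = 26 bars.
Total: 20 + 26 = 46 bars.

46 bars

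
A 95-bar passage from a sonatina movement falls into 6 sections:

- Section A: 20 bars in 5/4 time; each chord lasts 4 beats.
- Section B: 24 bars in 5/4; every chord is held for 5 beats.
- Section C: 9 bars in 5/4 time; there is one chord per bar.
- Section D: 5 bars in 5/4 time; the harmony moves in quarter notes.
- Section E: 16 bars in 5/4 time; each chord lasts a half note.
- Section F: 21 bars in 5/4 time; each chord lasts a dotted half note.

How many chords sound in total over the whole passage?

158 chords

A: 20 bars × 5 beats = 100 beats; 4 beats/chord → 25 chords.
B: 24 bars × 5 beats = 120 beats; 5 beats/chord → 24 chords.
C: 9 bars × 5 beats = 45 beats; 5 beats/chord → 9 chords.
D: 5 bars × 5 beats = 25 beats; 1 beat/chord → 25 chords.
E: 16 bars × 5 beats = 80 beats; 2 beats/chord → 40 chords.
F: 21 bars × 5 beats = 105 beats; 3 beats/chord → 35 chords.
Total: 25 + 24 + 9 + 25 + 40 + 35 = 158.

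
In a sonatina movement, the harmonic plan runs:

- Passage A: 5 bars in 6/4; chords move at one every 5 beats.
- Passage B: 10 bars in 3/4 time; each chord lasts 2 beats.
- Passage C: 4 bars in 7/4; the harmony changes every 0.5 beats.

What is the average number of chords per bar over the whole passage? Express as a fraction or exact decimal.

77/19 chords per bar

A: 5 × 6 = 30 beats ÷ 5 = 6 chords.
B: 10 × 3 = 30 beats ÷ 2 = 15 chords.
C: 4 × 7 = 28 beats ÷ 0.5 = 56 chords.
Overall: 77 chords over 19 bars → 77/19 = 77/19 chords per bar.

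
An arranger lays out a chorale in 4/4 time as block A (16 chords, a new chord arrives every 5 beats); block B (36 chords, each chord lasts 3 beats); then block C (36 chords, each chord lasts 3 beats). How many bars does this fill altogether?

A: 16 × 5 = 80 beats = 20 bars.
B: 36 × 3 = 108 beats = 27 bars.
C: 36 × 3 = 108 beats = 27 bars.
Total: 20 + 27 + 27 = 74 bars.

74 bars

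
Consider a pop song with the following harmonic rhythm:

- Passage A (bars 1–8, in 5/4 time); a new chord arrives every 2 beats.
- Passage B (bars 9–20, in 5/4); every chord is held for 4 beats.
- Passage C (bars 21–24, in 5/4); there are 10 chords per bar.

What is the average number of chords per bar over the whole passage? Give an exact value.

3.125 chords per bar

A: 8 bars of 5 beats is 40 beats; at 2 beats each that's 20 chords.
B: 12 bars of 5 beats is 60 beats; at 4 beats each that's 15 chords.
C: 4 bars of 5 beats is 20 beats; at 0.5 beats each that's 40 chords.
Overall: 75 chords over 24 bars → 75/24 = 3.125 chords per bar.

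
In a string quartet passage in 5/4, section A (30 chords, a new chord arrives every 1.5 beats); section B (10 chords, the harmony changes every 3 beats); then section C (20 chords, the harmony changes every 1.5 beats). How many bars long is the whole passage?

A: 30 × 1.5 = 45 beats = 9 bars.
B: 10 × 3 = 30 beats = 6 bars.
C: 20 × 1.5 = 30 beats = 6 bars.
Total: 9 + 6 + 6 = 21 bars.

21 bars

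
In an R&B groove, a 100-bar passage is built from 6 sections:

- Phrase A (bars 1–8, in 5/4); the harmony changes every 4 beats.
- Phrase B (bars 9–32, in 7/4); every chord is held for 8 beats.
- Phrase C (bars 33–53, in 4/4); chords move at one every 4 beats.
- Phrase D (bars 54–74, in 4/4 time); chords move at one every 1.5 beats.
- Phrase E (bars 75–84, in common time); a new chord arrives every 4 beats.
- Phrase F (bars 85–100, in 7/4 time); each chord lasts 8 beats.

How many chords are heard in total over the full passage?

132 chords

A has 40 beats and chords last 4 each, so 10 chords.
B has 168 beats and chords last 8 each, so 21 chords.
C has 84 beats and chords last 4 each, so 21 chords.
D has 84 beats and chords last 1.5 each, so 56 chords.
E has 40 beats and chords last 4 each, so 10 chords.
F has 112 beats and chords last 8 each, so 14 chords.
Total: 10 + 21 + 21 + 56 + 10 + 14 = 132.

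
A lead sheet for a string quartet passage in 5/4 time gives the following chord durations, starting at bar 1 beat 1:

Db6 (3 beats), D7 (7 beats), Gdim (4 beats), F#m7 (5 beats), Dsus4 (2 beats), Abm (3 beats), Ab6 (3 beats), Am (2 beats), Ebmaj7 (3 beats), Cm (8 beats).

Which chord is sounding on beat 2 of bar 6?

Beat 2 of bar 6 is beat (6−1)×5 + 2 = 27 overall.
Running totals: Db6 ends at 3, D7 ends at 10, Gdim ends at 14, F#m7 ends at 19, Dsus4 ends at 21, Abm ends at 24, Ab6 ends at 27.
Beat 27 falls within Ab6.

Ab6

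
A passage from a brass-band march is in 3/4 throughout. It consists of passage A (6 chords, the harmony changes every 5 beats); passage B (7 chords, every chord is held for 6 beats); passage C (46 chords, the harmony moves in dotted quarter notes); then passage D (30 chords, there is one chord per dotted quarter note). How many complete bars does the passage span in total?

62 bars

A: 6 × 5 = 30 beats = 10 bars.
B: 7 × 6 = 42 beats = 14 bars.
C: 46 × 1.5 = 69 beats = 23 bars.
D: 30 × 1.5 = 45 beats = 15 bars.
Total: 10 + 14 + 23 + 15 = 62 bars.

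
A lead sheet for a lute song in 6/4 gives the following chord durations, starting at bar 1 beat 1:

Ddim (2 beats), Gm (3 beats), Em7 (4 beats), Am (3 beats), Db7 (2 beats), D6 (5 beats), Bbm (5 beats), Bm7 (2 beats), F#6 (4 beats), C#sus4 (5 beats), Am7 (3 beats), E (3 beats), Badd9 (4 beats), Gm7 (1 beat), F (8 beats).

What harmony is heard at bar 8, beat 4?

Gm7

Beat 4 of bar 8 is beat (8−1)×6 + 4 = 46 overall.
Running totals: Ddim ends at 2, Gm ends at 5, Em7 ends at 9, Am ends at 12, Db7 ends at 14, D6 ends at 19, Bbm ends at 24, Bm7 ends at 26, F#6 ends at 30, C#sus4 ends at 35, Am7 ends at 38, E ends at 41, Badd9 ends at 45, Gm7 ends at 46.
Beat 46 falls within Gm7.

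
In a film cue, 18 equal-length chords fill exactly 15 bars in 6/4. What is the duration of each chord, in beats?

15 bars × 6 beats/bar = 90 beats total.
90 beats ÷ 18 chords = 5 beats per chord.

5 beats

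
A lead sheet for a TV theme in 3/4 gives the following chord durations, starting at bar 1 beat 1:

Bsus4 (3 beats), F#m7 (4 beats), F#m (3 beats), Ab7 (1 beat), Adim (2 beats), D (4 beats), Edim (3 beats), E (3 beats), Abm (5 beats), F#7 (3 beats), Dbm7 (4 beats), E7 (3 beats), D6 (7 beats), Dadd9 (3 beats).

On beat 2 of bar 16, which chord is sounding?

Dadd9

Beat 2 of bar 16 is beat (16−1)×3 + 2 = 47 overall.
Running totals: Bsus4 ends at 3, F#m7 ends at 7, F#m ends at 10, Ab7 ends at 11, Adim ends at 13, D ends at 17, Edim ends at 20, E ends at 23, Abm ends at 28, F#7 ends at 31, Dbm7 ends at 35, E7 ends at 38, D6 ends at 45, Dadd9 ends at 48.
Beat 47 falls within Dadd9.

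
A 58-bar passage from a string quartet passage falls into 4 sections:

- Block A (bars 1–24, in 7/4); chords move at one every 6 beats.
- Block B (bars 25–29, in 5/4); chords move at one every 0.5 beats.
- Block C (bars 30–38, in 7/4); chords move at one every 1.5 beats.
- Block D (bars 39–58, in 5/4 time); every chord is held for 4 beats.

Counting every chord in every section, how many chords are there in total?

145 chords

A has 168 beats and chords last 6 each, so 28 chords.
B has 25 beats and chords last 0.5 each, so 50 chords.
C has 63 beats and chords last 1.5 each, so 42 chords.
D has 100 beats and chords last 4 each, so 25 chords.
Total: 28 + 50 + 42 + 25 = 145.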